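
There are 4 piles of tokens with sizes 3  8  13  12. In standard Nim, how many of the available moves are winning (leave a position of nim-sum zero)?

Nim-sum: 3 XOR 8 XOR 13 XOR 12 = 10.
The overall nim-sum is X = 10. A pile of size p has a winning move iff p XOR X < p (reduce it to p XOR X).
  3: 3 XOR 10 = 9 ≥ 3 — no move.
  8: 8 XOR 10 = 2 < 8 — winning move (to 2).
  13: 13 XOR 10 = 7 < 13 — winning move (to 7).
  12: 12 XOR 10 = 6 < 12 — winning move (to 6).
That gives 3 winning moves.

3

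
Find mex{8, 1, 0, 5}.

2

The values 0, 1 are all present; 2 is the first non-negative integer missing from the set.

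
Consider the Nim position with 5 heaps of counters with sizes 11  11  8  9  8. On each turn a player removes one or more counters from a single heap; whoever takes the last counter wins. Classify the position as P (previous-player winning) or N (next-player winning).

Write each in binary and XOR column by column:
  1011  (11)
  1011  (11)
  1000  (8)
  1001  (9)
  1000  (8)
  ----
  1001  (9)
The nim-sum is 9 ≠ 0, so this is an N-position: the player to move can win.

N-position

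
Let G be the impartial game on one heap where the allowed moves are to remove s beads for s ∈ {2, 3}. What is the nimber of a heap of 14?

Grundy values for subtraction set {2, 3}:
k:     0  1  2  3  4  5  6  7  8  9 10 11 12 13 14
g(k):  0  0  1  1  2  0  0  1  1  2  0  0  1  1  2
So g(14) = 2.

2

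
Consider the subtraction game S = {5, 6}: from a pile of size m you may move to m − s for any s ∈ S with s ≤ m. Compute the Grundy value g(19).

1

Build the Grundy sequence with g(k) = mex{g(k−s) : s ∈ {5, 6}, s ≤ k}:
k:     0  1  2  3  4  5  6  7  8  9 10 11 12 13 14 15 16 17 18 19
g(k):  0  0  0  0  0  1  1  1  1  1  2  0  0  0  0  0  1  1  1  1
So g(19) = 1.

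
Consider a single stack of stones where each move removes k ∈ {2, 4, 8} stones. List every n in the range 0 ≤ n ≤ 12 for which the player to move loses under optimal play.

0, 1, 6, 7, 12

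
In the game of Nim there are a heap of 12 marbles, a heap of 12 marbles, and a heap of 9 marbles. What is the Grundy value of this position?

9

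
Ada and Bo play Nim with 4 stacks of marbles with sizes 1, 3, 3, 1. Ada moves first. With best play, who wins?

Bo wins

Nim-sum: 1 ⊕ 3 ⊕ 3 ⊕ 1 = 0.
The nim-sum is 0, so this is a P-position: the player to move is in a losing position under optimal play; Ada is about to move from it and so loses — Bo wins.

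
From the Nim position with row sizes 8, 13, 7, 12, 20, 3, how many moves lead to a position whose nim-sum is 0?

1

Write each in binary and XOR column by column:
  01000  (8)
  01101  (13)
  00111  (7)
  01100  (12)
  10100  (20)
  00011  (3)
  -----
  11001  (25)
The overall nim-sum is X = 25. A row of size p has a winning move iff p XOR X < p (reduce it to p XOR X).
  8: 8 XOR 25 = 17 ≥ 8 — no move.
  13: 13 XOR 25 = 20 ≥ 13 — no move.
  7: 7 XOR 25 = 30 ≥ 7 — no move.
  12: 12 XOR 25 = 21 ≥ 12 — no move.
  20: 20 XOR 25 = 13 < 20 — winning move (to 13).
  3: 3 XOR 25 = 26 ≥ 3 — no move.
That gives 1 winning move.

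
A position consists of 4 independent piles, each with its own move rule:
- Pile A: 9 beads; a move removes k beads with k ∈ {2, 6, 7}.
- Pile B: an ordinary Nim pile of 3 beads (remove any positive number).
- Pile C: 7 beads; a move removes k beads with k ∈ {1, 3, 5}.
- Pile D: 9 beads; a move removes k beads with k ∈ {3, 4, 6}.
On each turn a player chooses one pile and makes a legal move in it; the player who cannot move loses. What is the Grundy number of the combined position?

Build the Grundy sequence for pile A with g(k) = mex{g(k−s) : s ∈ {2, 6, 7}, s ≤ k}:
g(0) = mex{} = 0
g(1) = mex{} = 0
g(2) = mex{0} = 1
g(3) = mex{0} = 1
g(4) = mex{1} = 0
g(5) = mex{1} = 0
g(6) = mex{0} = 1
g(7) = mex{0} = 1
g(8) = mex{0,1} = 2
g(9) = mex{1} = 0
So g(9) = 0.
Pile B is a plain Nim pile of size 3, so its Grundy value is 3.
For pile C, compute g(0), g(1), … with moves {1, 3, 5}:
g(0) = mex{} = 0
g(1) = mex{0} = 1
g(2) = mex{1} = 0
g(3) = mex{0} = 1
g(4) = mex{1} = 0
g(5) = mex{0} = 1
g(6) = mex{1} = 0
g(7) = mex{0} = 1
So g(7) = 1.
Grundy values for pile D (subtraction set {3, 4, 6}):
g(0) = mex{} = 0
g(1) = mex{} = 0
g(2) = mex{} = 0
g(3) = mex{0} = 1
g(4) = mex{0} = 1
g(5) = mex{0} = 1
g(6) = mex{0,1} = 2
g(7) = mex{0,1} = 2
g(8) = mex{0,1} = 2
g(9) = mex{1,2} = 0
So g(9) = 0.
The value of a disjunctive sum is the nim-sum of the parts.
Combined value = 0 XOR 3 XOR 1 XOR 0 = 2.

2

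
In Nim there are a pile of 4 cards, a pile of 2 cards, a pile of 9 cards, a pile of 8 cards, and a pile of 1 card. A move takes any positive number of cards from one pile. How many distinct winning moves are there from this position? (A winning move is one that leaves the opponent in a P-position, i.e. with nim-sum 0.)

1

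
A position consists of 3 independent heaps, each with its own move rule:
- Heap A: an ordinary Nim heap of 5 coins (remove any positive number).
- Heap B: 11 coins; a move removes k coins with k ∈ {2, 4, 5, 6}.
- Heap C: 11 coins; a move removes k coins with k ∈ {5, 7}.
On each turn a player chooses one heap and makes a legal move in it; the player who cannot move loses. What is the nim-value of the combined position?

Heap A is a plain Nim heap of size 5, so its Grundy value is 5.
Grundy values for heap B (subtraction set {2, 4, 5, 6}):
k:     0  1  2  3  4  5  6  7  8  9 10 11
g(k):  0  0  1  1  2  2  3  3  0  0  1  1
So g(11) = 1.
Grundy values for heap C (subtraction set {5, 7}):
k:     0  1  2  3  4  5  6  7  8  9 10 11
g(k):  0  0  0  0  0  1  1  1  1  1  2  2
So g(11) = 2.
By the Sprague-Grundy theorem, the Grundy value of a sum of independent games is the XOR of the component values.
Combined value = 5 XOR 1 XOR 2 = 6.

6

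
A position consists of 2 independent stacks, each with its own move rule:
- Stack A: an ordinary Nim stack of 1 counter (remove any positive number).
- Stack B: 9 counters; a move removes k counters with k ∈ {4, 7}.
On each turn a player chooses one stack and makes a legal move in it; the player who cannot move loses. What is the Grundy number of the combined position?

Stack A is a plain Nim stack of size 1, so its Grundy value is 1.
Build the Grundy sequence for stack B with g(k) = mex{g(k−s) : s ∈ {4, 7}, s ≤ k}:
k:     0  1  2  3  4  5  6  7  8  9
g(k):  0  0  0  0  1  1  1  1  2  2
So g(9) = 2.
By the Sprague-Grundy theorem, the Grundy value of a sum of independent games is the XOR of the component values.
Combined value = 1 XOR 2 = 3.

3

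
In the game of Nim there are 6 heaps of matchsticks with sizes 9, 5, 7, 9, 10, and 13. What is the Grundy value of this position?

5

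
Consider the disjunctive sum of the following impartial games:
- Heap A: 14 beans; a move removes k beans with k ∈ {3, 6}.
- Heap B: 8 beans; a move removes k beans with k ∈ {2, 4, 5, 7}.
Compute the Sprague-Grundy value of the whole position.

5

Grundy values for heap A (subtraction set {3, 6}):
g(0) = mex{} = 0
g(1) = mex{} = 0
g(2) = mex{} = 0
g(3) = mex{0} = 1
g(4) = mex{0} = 1
g(5) = mex{0} = 1
g(6) = mex{0,1} = 2
g(7) = mex{0,1} = 2
g(8) = mex{0,1} = 2
g(9) = mex{1,2} = 0
g(10) = mex{1,2} = 0
g(11) = mex{1,2} = 0
g(12) = mex{0,2} = 1
g(13) = mex{0,2} = 1
g(14) = mex{0,2} = 1
So g(14) = 1.
Build the Grundy sequence for heap B with g(k) = mex{g(k−s) : s ∈ {2, 4, 5, 7}, s ≤ k}:
k:     0  1  2  3  4  5  6  7  8
g(k):  0  0  1  1  2  2  3  3  4
So g(8) = 4.
By the Sprague-Grundy theorem, the Grundy value of a sum of independent games is the XOR of the component values.
Combined value = 1 XOR 4 = 5.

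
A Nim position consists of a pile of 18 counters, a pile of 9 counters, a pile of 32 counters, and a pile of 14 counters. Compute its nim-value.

53

Bitwise XOR of the heap sizes:
  010010  (18)
  001001  (9)
  100000  (32)
  001110  (14)
  ------
  110101  (53)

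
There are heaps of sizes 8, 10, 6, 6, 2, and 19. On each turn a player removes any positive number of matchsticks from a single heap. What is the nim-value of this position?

19

Nim-sum: 8 ⊕ 10 ⊕ 6 ⊕ 6 ⊕ 2 ⊕ 19 = 19.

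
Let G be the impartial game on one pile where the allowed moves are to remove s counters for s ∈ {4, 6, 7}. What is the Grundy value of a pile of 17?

1

Grundy values for subtraction set {4, 6, 7}:
k:     0  1  2  3  4  5  6  7  8  9 10 11 12 13 14 15 16 17
g(k):  0  0  0  0  1  1  1  1  2  2  2  0  0  0  0  1  1  1
So g(17) = 1.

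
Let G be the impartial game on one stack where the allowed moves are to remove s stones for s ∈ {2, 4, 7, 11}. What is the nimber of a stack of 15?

Grundy values for subtraction set {2, 4, 7, 11}:
k:     0  1  2  3  4  5  6  7  8  9 10 11 12 13 14 15
g(k):  0  0  1  1  2  2  0  3  1  0  2  1  3  2  0  0
So g(15) = 0.

0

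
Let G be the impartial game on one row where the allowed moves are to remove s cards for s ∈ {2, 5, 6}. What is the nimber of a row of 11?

Build the Grundy sequence with g(k) = mex{g(k−s) : s ∈ {2, 5, 6}, s ≤ k}:
g(0) = mex{} = 0
g(1) = mex{} = 0
g(2) = mex{0} = 1
g(3) = mex{0} = 1
g(4) = mex{1} = 0
g(5) = mex{0,1} = 2
g(6) = mex{0} = 1
g(7) = mex{0,1,2} = 3
g(8) = mex{1} = 0
g(9) = mex{0,1,3} = 2
g(10) = mex{0,2} = 1
g(11) = mex{1,2} = 0
So g(11) = 0.

0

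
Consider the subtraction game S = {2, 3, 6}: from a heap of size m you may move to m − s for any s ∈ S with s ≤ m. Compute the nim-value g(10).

Build the Grundy sequence with g(k) = mex{g(k−s) : s ∈ {2, 3, 6}, s ≤ k}:
k:     0  1  2  3  4  5  6  7  8  9 10
g(k):  0  0  1  1  2  0  3  1  2  0  0
So g(10) = 0.

0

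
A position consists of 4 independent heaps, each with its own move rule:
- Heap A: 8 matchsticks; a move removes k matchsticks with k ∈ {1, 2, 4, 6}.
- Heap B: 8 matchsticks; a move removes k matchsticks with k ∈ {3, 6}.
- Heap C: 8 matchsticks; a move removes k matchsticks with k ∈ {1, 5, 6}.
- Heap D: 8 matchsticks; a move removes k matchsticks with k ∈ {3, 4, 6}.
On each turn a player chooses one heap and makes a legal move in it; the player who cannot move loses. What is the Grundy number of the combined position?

2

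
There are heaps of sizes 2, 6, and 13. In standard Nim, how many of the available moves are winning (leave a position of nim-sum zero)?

Compute the nim-sum pairwise:
2 XOR 6 = 4
4 XOR 13 = 9
The overall nim-sum is X = 9. A heap of size p has a winning move iff p XOR X < p (reduce it to p XOR X).
  2: 2 XOR 9 = 11 ≥ 2 — no move.
  6: 6 XOR 9 = 15 ≥ 6 — no move.
  13: 13 XOR 9 = 4 < 13 — winning move (to 4).
That gives 1 winning move.

1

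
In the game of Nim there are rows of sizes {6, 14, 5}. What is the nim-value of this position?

Nim-sum: 6 XOR 14 XOR 5 = 13.

13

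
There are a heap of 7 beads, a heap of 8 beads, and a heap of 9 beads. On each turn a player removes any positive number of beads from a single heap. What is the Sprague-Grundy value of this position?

6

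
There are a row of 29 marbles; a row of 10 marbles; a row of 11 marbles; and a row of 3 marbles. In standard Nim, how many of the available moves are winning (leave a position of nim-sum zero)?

1

Bitwise XOR of the heap sizes:
  11101  (29)
  01010  (10)
  01011  (11)
  00011  (3)
  -----
  11111  (31)
The overall nim-sum is X = 31. A row of size p has a winning move iff p XOR X < p (reduce it to p XOR X).
  29: 29 XOR 31 = 2 < 29 — winning move (to 2).
  10: 10 XOR 31 = 21 ≥ 10 — no move.
  11: 11 XOR 31 = 20 ≥ 11 — no move.
  3: 3 XOR 31 = 28 ≥ 3 — no move.
That gives 1 winning move.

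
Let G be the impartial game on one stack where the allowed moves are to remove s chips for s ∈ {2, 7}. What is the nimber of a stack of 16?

Grundy values for subtraction set {2, 7}:
k:     0  1  2  3  4  5  6  7  8  9 10 11 12 13 14 15 16
g(k):  0  0  1  1  0  0  1  1  2  0  0  1  1  0  0  1  1
So g(16) = 1.

1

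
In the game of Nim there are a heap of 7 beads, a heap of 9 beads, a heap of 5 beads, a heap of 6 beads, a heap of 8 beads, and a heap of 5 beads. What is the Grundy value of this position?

Nim-sum: 7 XOR 9 XOR 5 XOR 6 XOR 8 XOR 5 = 0.

0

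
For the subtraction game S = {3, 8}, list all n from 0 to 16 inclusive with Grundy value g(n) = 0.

0, 1, 2, 6, 7, 11, 12, 13

Build the Grundy sequence with g(k) = mex{g(k−s) : s ∈ {3, 8}, s ≤ k}:
k:     0  1  2  3  4  5  6  7  8  9 10 11 12 13 14 15 16
g(k):  0  0  0  1  1  1  0  0  2  1  1  0  0  0  1  1  1
The P-positions (g = 0) in 0..16 are 0, 1, 2, 6, 7, 11, 12, 13.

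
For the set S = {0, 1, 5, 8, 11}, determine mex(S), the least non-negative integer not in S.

2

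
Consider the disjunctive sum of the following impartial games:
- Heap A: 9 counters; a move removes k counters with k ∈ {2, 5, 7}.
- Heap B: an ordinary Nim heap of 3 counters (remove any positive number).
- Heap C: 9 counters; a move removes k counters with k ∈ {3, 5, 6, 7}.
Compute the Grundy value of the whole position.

2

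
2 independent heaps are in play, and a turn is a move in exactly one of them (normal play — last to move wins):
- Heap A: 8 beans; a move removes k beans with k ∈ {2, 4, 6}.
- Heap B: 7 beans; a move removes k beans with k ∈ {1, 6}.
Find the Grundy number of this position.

0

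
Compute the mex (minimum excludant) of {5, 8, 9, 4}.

0

0 is not in the set, so the mex is 0.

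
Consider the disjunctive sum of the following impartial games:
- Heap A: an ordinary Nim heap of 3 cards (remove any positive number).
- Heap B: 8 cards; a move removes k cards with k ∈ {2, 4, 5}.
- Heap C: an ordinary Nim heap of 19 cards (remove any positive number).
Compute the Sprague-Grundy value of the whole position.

16

Heap A is a plain Nim heap of size 3, so its Grundy value is 3.
For heap B, compute g(0), g(1), … with moves {2, 4, 5}:
k:     0  1  2  3  4  5  6  7  8
g(k):  0  0  1  1  2  2  3  0  0
So g(8) = 0.
Heap C is a plain Nim heap of size 19, so its Grundy value is 19.
By the Sprague-Grundy theorem, the Grundy value of a sum of independent games is the XOR of the component values.
Combined value = 3 ⊕ 0 ⊕ 19 = 16.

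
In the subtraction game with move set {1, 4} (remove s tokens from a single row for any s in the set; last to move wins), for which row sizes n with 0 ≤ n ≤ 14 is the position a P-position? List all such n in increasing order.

Build the Grundy sequence with g(k) = mex{g(k−s) : s ∈ {1, 4}, s ≤ k}:
k:     0  1  2  3  4  5  6  7  8  9 10 11 12 13 14
g(k):  0  1  0  1  2  0  1  0  1  2  0  1  0  1  2
The P-positions (g = 0) in 0..14 are 0, 2, 5, 7, 10, 12.

0, 2, 5, 7, 10, 12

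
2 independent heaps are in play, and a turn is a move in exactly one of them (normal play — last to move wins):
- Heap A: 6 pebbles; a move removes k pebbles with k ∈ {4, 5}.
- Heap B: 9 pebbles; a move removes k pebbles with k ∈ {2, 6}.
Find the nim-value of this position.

Build the Grundy sequence for heap A with g(k) = mex{g(k−s) : s ∈ {4, 5}, s ≤ k}:
k:     0  1  2  3  4  5  6
g(k):  0  0  0  0  1  1  1
So g(6) = 1.
For heap B, compute g(0), g(1), … with moves {2, 6}:
k:     0  1  2  3  4  5  6  7  8  9
g(k):  0  0  1  1  0  0  1  1  0  0
So g(9) = 0.
The value of a disjunctive sum is the nim-sum of the parts.
Combined value = 1 ⊕ 0 = 1.

1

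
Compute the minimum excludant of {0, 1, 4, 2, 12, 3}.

The values 0, 1, 2, 3, 4 are all present; 5 is the first non-negative integer missing from the set.

5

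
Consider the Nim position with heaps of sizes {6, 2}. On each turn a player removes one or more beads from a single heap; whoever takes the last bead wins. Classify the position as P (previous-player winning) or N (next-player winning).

In binary:
  110  (6)
  010  (2)
  ---
  100  (4)
The nim-sum is 4 ≠ 0, so this is an N-position: the player to move can win.

N-position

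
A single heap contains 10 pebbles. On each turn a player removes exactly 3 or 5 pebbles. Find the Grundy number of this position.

Build the Grundy sequence with g(k) = mex{g(k−s) : s ∈ {3, 5}, s ≤ k}:
g(0) = mex{} = 0
g(1) = mex{} = 0
g(2) = mex{} = 0
g(3) = mex{0} = 1
g(4) = mex{0} = 1
g(5) = mex{0} = 1
g(6) = mex{0,1} = 2
g(7) = mex{0,1} = 2
g(8) = mex{1} = 0
g(9) = mex{1,2} = 0
g(10) = mex{1,2} = 0
So g(10) = 0.

0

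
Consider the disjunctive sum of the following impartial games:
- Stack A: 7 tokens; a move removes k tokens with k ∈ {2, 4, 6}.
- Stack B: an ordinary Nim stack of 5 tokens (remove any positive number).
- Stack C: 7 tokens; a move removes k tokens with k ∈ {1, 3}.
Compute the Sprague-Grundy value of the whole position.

7

Grundy values for stack A (subtraction set {2, 4, 6}):
g(0) = mex{} = 0
g(1) = mex{} = 0
g(2) = mex{0} = 1
g(3) = mex{0} = 1
g(4) = mex{0,1} = 2
g(5) = mex{0,1} = 2
g(6) = mex{0,1,2} = 3
g(7) = mex{0,1,2} = 3
So g(7) = 3.
Stack B is a plain Nim stack of size 5, so its Grundy value is 5.
For stack C, compute g(0), g(1), … with moves {1, 3}:
k:     0  1  2  3  4  5  6  7
g(k):  0  1  0  1  0  1  0  1
So g(7) = 1.
By the Sprague-Grundy theorem, the Grundy value of a sum of independent games is the XOR of the component values.
Combined value = 3 XOR 5 XOR 1 = 7.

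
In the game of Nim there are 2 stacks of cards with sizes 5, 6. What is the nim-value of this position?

Nim-sum: 5 XOR 6 = 3.

3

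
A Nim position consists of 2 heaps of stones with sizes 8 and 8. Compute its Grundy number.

In binary:
  1000  (8)
  1000  (8)
  ----
  0000  (0)

0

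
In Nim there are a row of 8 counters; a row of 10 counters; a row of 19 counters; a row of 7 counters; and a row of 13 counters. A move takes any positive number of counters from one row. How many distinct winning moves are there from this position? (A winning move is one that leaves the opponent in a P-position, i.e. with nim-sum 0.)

1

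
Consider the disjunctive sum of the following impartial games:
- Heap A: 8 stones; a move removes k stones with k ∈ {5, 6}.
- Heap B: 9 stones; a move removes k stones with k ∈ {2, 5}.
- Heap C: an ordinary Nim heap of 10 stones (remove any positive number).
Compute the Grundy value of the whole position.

10

For heap A, compute g(0), g(1), … with moves {5, 6}:
k:     0  1  2  3  4  5  6  7  8
g(k):  0  0  0  0  0  1  1  1  1
So g(8) = 1.
Grundy values for heap B (subtraction set {2, 5}):
k:     0  1  2  3  4  5  6  7  8  9
g(k):  0  0  1  1  0  2  1  0  0  1
So g(9) = 1.
Heap C is a plain Nim heap of size 10, so its Grundy value is 10.
By the Sprague-Grundy theorem, the Grundy value of a sum of independent games is the XOR of the component values.
Combined value = 1 XOR 1 XOR 10 = 10.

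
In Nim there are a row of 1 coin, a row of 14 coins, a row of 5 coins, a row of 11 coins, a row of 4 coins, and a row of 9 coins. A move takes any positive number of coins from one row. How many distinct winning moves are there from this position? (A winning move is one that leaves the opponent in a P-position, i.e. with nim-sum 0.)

3

Nim-sum: 1 ^ 14 ^ 5 ^ 11 ^ 4 ^ 9 = 12.
The overall nim-sum is X = 12. A row of size p has a winning move iff p XOR X < p (reduce it to p XOR X).
  1: 1 XOR 12 = 13 ≥ 1 — no move.
  14: 14 XOR 12 = 2 < 14 — winning move (to 2).
  5: 5 XOR 12 = 9 ≥ 5 — no move.
  11: 11 XOR 12 = 7 < 11 — winning move (to 7).
  4: 4 XOR 12 = 8 ≥ 4 — no move.
  9: 9 XOR 12 = 5 < 9 — winning move (to 5).
That gives 3 winning moves.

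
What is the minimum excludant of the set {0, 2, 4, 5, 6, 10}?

1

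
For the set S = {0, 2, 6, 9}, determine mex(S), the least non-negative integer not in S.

0 is in the set but 1 is not, so the mex is 1.

1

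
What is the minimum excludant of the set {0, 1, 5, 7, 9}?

2

The values 0, 1 are all present; 2 is the first non-negative integer missing from the set.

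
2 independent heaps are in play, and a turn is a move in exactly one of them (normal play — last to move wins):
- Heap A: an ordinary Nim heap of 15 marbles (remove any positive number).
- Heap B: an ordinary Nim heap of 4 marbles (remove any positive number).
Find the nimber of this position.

11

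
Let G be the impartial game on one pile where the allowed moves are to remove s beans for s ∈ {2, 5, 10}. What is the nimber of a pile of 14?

3

Compute g(0), g(1), … for moves {2, 5, 10}:
g(0) = mex{} = 0
g(1) = mex{} = 0
g(2) = mex{0} = 1
g(3) = mex{0} = 1
g(4) = mex{1} = 0
g(5) = mex{0,1} = 2
g(6) = mex{0} = 1
g(7) = mex{1,2} = 0
g(8) = mex{1} = 0
g(9) = mex{0} = 1
g(10) = mex{0,2} = 1
g(11) = mex{0,1} = 2
g(12) = mex{0,1} = 2
g(13) = mex{0,1,2} = 3
g(14) = mex{0,1,2} = 3
So g(14) = 3.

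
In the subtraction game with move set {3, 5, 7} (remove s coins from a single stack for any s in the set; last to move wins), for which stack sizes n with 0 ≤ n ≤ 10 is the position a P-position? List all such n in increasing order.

0, 1, 2, 10

Build the Grundy sequence with g(k) = mex{g(k−s) : s ∈ {3, 5, 7}, s ≤ k}:
g(0) = mex{} = 0
g(1) = mex{} = 0
g(2) = mex{} = 0
g(3) = mex{0} = 1
g(4) = mex{0} = 1
g(5) = mex{0} = 1
g(6) = mex{0,1} = 2
g(7) = mex{0,1} = 2
g(8) = mex{0,1} = 2
g(9) = mex{0,1,2} = 3
g(10) = mex{1,2} = 0
The P-positions (g = 0) in 0..10 are 0, 1, 2, 10.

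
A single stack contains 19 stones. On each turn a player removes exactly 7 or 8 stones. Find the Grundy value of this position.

0

Build the Grundy sequence with g(k) = mex{g(k−s) : s ∈ {7, 8}, s ≤ k}:
k:     0  1  2  3  4  5  6  7  8  9 10 11 12 13 14 15 16 17 18 19
g(k):  0  0  0  0  0  0  0  1  1  1  1  1  1  1  2  0  0  0  0  0
So g(19) = 0.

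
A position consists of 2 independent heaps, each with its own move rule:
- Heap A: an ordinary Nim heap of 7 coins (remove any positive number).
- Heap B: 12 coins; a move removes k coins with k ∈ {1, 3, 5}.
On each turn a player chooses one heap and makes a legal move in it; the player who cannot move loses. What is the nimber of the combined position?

7

Heap A is a plain Nim heap of size 7, so its Grundy value is 7.
Grundy values for heap B (subtraction set {1, 3, 5}):
k:     0  1  2  3  4  5  6  7  8  9 10 11 12
g(k):  0  1  0  1  0  1  0  1  0  1  0  1  0
So g(12) = 0.
By the Sprague-Grundy theorem, the Grundy value of a sum of independent games is the XOR of the component values.
Combined value = 7 XOR 0 = 7.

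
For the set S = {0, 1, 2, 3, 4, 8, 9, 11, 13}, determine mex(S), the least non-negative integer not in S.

The values 0, 1, 2, 3, 4 are all present; 5 is the first non-negative integer missing from the set.

5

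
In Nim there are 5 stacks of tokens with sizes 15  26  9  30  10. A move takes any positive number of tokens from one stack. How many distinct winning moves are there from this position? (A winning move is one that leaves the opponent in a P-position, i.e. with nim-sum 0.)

5

Nim-sum: 15 ⊕ 26 ⊕ 9 ⊕ 30 ⊕ 10 = 8.
The overall nim-sum is X = 8. A stack of size p has a winning move iff p XOR X < p (reduce it to p XOR X).
  15: 15 XOR 8 = 7 < 15 — winning move (to 7).
  26: 26 XOR 8 = 18 < 26 — winning move (to 18).
  9: 9 XOR 8 = 1 < 9 — winning move (to 1).
  30: 30 XOR 8 = 22 < 30 — winning move (to 22).
  10: 10 XOR 8 = 2 < 10 — winning move (to 2).
That gives 5 winning moves.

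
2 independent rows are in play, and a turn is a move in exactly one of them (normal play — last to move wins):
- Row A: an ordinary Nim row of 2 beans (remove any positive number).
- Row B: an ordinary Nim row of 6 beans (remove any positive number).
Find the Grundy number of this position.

4

Row A is a plain Nim row of size 2, so its Grundy value is 2.
Row B is a plain Nim row of size 6, so its Grundy value is 6.
By the Sprague-Grundy theorem, the Grundy value of a sum of independent games is the XOR of the component values.
Combined value = 2 ⊕ 6 = 4.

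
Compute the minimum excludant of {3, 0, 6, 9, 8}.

1

0 is in the set but 1 is not, so the mex is 1.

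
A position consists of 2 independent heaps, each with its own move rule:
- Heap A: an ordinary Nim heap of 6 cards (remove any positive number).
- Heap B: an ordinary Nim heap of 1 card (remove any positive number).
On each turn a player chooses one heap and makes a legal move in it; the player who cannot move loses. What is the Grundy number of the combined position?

7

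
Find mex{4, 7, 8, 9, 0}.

1

0 is in the set but 1 is not, so the mex is 1.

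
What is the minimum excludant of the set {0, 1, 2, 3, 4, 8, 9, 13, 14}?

5

The values 0, 1, 2, 3, 4 are all present; 5 is the first non-negative integer missing from the set.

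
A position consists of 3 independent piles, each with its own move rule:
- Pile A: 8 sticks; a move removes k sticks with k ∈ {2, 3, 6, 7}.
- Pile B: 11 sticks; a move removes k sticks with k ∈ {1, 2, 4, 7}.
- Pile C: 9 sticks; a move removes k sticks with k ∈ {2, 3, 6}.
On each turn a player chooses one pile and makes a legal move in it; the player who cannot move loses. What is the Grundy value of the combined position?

0

For pile A, compute g(0), g(1), … with moves {2, 3, 6, 7}:
g(0) = mex{} = 0
g(1) = mex{} = 0
g(2) = mex{0} = 1
g(3) = mex{0} = 1
g(4) = mex{0,1} = 2
g(5) = mex{1} = 0
g(6) = mex{0,1,2} = 3
g(7) = mex{0,2} = 1
g(8) = mex{0,1,3} = 2
So g(8) = 2.
For pile B, compute g(0), g(1), … with moves {1, 2, 4, 7}:
g(0) = mex{} = 0
g(1) = mex{0} = 1
g(2) = mex{0,1} = 2
g(3) = mex{1,2} = 0
g(4) = mex{0,2} = 1
g(5) = mex{0,1} = 2
g(6) = mex{1,2} = 0
g(7) = mex{0,2} = 1
g(8) = mex{0,1} = 2
g(9) = mex{1,2} = 0
g(10) = mex{0,2} = 1
g(11) = mex{0,1} = 2
So g(11) = 2.
Build the Grundy sequence for pile C with g(k) = mex{g(k−s) : s ∈ {2, 3, 6}, s ≤ k}:
k:     0  1  2  3  4  5  6  7  8  9
g(k):  0  0  1  1  2  0  3  1  2  0
So g(9) = 0.
The value of a disjunctive sum is the nim-sum of the parts.
Combined value = 2 XOR 2 XOR 0 = 0.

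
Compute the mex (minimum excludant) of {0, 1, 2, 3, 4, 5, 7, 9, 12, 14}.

The values 0, 1, 2, 3, 4, 5 are all present; 6 is the first non-negative integer missing from the set.

6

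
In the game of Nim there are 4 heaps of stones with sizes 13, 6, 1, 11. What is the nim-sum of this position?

Nim-sum: 13 ^ 6 ^ 1 ^ 11 = 1.

1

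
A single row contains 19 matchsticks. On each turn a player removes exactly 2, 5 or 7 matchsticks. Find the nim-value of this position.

3

Compute g(0), g(1), … for moves {2, 5, 7}:
k:     0  1  2  3  4  5  6  7  8  9 10 11 12 13 14 15 16 17 18 19
g(k):  0  0  1  1  0  2  1  3  2  2  0  3  1  0  0  1  1  2  2  3
So g(19) = 3.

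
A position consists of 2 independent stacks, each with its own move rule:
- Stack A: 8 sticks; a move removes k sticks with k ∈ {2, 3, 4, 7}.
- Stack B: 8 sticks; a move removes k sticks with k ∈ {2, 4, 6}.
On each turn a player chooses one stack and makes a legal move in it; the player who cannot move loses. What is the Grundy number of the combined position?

Grundy values for stack A (subtraction set {2, 3, 4, 7}):
g(0) = mex{} = 0
g(1) = mex{} = 0
g(2) = mex{0} = 1
g(3) = mex{0} = 1
g(4) = mex{0,1} = 2
g(5) = mex{0,1} = 2
g(6) = mex{1,2} = 0
g(7) = mex{0,1,2} = 3
g(8) = mex{0,2} = 1
So g(8) = 1.
For stack B, compute g(0), g(1), … with moves {2, 4, 6}:
g(0) = mex{} = 0
g(1) = mex{} = 0
g(2) = mex{0} = 1
g(3) = mex{0} = 1
g(4) = mex{0,1} = 2
g(5) = mex{0,1} = 2
g(6) = mex{0,1,2} = 3
g(7) = mex{0,1,2} = 3
g(8) = mex{1,2,3} = 0
So g(8) = 0.
By the Sprague-Grundy theorem, the Grundy value of a sum of independent games is the XOR of the component values.
Combined value = 1 XOR 0 = 1.

1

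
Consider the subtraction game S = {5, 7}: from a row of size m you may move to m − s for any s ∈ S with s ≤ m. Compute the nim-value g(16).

Build the Grundy sequence with g(k) = mex{g(k−s) : s ∈ {5, 7}, s ≤ k}:
k:     0  1  2  3  4  5  6  7  8  9 10 11 12 13 14 15 16
g(k):  0  0  0  0  0  1  1  1  1  1  2  2  0  0  0  0  0
So g(16) = 0.

0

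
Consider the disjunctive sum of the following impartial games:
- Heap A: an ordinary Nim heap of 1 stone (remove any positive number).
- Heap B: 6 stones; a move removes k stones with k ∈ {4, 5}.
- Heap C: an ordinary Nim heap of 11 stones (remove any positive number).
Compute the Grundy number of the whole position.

Heap A is a plain Nim heap of size 1, so its Grundy value is 1.
For heap B, compute g(0), g(1), … with moves {4, 5}:
g(0) = mex{} = 0
g(1) = mex{} = 0
g(2) = mex{} = 0
g(3) = mex{} = 0
g(4) = mex{0} = 1
g(5) = mex{0} = 1
g(6) = mex{0} = 1
So g(6) = 1.
Heap C is a plain Nim heap of size 11, so its Grundy value is 11.
By the Sprague-Grundy theorem, the Grundy value of a sum of independent games is the XOR of the component values.
Combined value = 1 XOR 1 XOR 11 = 11.

11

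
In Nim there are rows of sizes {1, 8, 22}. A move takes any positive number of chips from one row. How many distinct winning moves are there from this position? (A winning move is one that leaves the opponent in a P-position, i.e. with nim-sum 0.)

Nim-sum: 1 ^ 8 ^ 22 = 31.
The overall nim-sum is X = 31. A row of size p has a winning move iff p XOR X < p (reduce it to p XOR X).
  1: 1 XOR 31 = 30 ≥ 1 — no move.
  8: 8 XOR 31 = 23 ≥ 8 — no move.
  22: 22 XOR 31 = 9 < 22 — winning move (to 9).
That gives 1 winning move.

1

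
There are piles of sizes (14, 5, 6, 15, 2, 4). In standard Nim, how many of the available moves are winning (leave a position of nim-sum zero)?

5

Nim-sum: 14 ^ 5 ^ 6 ^ 15 ^ 2 ^ 4 = 4.
The overall nim-sum is X = 4. A pile of size p has a winning move iff p XOR X < p (reduce it to p XOR X).
  14: 14 XOR 4 = 10 < 14 — winning move (to 10).
  5: 5 XOR 4 = 1 < 5 — winning move (to 1).
  6: 6 XOR 4 = 2 < 6 — winning move (to 2).
  15: 15 XOR 4 = 11 < 15 — winning move (to 11).
  2: 2 XOR 4 = 6 ≥ 2 — no move.
  4: 4 XOR 4 = 0 < 4 — winning move (to 0).
That gives 5 winning moves.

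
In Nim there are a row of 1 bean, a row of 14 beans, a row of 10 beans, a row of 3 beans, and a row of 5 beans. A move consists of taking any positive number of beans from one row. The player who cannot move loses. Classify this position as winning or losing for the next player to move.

Winning position

Bitwise XOR of the heap sizes:
  0001  (1)
  1110  (14)
  1010  (10)
  0011  (3)
  0101  (5)
  ----
  0011  (3)
The nim-sum is 3 ≠ 0, so this is an N-position: the player to move can win.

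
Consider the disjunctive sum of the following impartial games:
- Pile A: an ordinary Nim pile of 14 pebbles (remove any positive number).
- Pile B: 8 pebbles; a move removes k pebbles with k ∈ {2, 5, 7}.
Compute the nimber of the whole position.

12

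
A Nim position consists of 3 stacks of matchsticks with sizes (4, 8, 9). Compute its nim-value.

5

Nim-sum: 4 XOR 8 XOR 9 = 5.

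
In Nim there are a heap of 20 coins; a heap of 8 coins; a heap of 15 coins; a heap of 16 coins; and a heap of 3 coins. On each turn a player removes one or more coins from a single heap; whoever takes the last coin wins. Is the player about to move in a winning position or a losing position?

Losing position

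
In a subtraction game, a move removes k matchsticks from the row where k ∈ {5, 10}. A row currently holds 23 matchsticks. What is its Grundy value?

1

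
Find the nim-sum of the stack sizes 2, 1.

3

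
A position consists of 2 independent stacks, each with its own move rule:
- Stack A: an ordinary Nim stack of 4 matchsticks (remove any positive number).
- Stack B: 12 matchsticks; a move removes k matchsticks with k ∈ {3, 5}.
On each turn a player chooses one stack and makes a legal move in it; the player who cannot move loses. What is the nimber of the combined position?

5

Stack A is a plain Nim stack of size 4, so its Grundy value is 4.
Build the Grundy sequence for stack B with g(k) = mex{g(k−s) : s ∈ {3, 5}, s ≤ k}:
g(0) = mex{} = 0
g(1) = mex{} = 0
g(2) = mex{} = 0
g(3) = mex{0} = 1
g(4) = mex{0} = 1
g(5) = mex{0} = 1
g(6) = mex{0,1} = 2
g(7) = mex{0,1} = 2
g(8) = mex{1} = 0
g(9) = mex{1,2} = 0
g(10) = mex{1,2} = 0
g(11) = mex{0,2} = 1
g(12) = mex{0,2} = 1
So g(12) = 1.
By the Sprague-Grundy theorem, the Grundy value of a sum of independent games is the XOR of the component values.
Combined value = 4 ⊕ 1 = 5.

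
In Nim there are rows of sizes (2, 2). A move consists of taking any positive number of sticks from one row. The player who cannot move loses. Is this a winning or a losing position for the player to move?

In binary:
  10  (2)
  10  (2)
  --
  00  (0)
The nim-sum is 0, so this is a P-position: the player to move is in a losing position under optimal play.

Losing position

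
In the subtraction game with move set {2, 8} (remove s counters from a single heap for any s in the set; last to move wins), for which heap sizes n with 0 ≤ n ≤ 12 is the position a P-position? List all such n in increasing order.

Compute g(0), g(1), … for moves {2, 8}:
g(0) = mex{} = 0
g(1) = mex{} = 0
g(2) = mex{0} = 1
g(3) = mex{0} = 1
g(4) = mex{1} = 0
g(5) = mex{1} = 0
g(6) = mex{0} = 1
g(7) = mex{0} = 1
g(8) = mex{0,1} = 2
g(9) = mex{0,1} = 2
g(10) = mex{1,2} = 0
g(11) = mex{1,2} = 0
g(12) = mex{0} = 1
The P-positions (g = 0) in 0..12 are 0, 1, 4, 5, 10, 11.

0, 1, 4, 5, 10, 11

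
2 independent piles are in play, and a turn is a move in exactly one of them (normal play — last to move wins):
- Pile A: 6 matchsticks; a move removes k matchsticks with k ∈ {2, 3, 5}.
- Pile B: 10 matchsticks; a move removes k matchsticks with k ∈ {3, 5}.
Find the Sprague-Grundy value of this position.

3

Grundy values for pile A (subtraction set {2, 3, 5}):
g(0) = mex{} = 0
g(1) = mex{} = 0
g(2) = mex{0} = 1
g(3) = mex{0} = 1
g(4) = mex{0,1} = 2
g(5) = mex{0,1} = 2
g(6) = mex{0,1,2} = 3
So g(6) = 3.
Grundy values for pile B (subtraction set {3, 5}):
g(0) = mex{} = 0
g(1) = mex{} = 0
g(2) = mex{} = 0
g(3) = mex{0} = 1
g(4) = mex{0} = 1
g(5) = mex{0} = 1
g(6) = mex{0,1} = 2
g(7) = mex{0,1} = 2
g(8) = mex{1} = 0
g(9) = mex{1,2} = 0
g(10) = mex{1,2} = 0
So g(10) = 0.
The value of a disjunctive sum is the nim-sum of the parts.
Combined value = 3 ⊕ 0 = 3.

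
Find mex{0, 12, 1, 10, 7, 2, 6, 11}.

The values 0, 1, 2 are all present; 3 is the first non-negative integer missing from the set.

3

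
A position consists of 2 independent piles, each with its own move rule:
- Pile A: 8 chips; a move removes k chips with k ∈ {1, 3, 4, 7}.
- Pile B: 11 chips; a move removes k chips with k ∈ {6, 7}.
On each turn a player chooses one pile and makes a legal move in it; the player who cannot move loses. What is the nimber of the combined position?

1

Grundy values for pile A (subtraction set {1, 3, 4, 7}):
g(0) = mex{} = 0
g(1) = mex{0} = 1
g(2) = mex{1} = 0
g(3) = mex{0} = 1
g(4) = mex{0,1} = 2
g(5) = mex{0,1,2} = 3
g(6) = mex{0,1,3} = 2
g(7) = mex{0,1,2} = 3
g(8) = mex{1,2,3} = 0
So g(8) = 0.
Grundy values for pile B (subtraction set {6, 7}):
g(0) = mex{} = 0
g(1) = mex{} = 0
g(2) = mex{} = 0
g(3) = mex{} = 0
g(4) = mex{} = 0
g(5) = mex{} = 0
g(6) = mex{0} = 1
g(7) = mex{0} = 1
g(8) = mex{0} = 1
g(9) = mex{0} = 1
g(10) = mex{0} = 1
g(11) = mex{0} = 1
So g(11) = 1.
The value of a disjunctive sum is the nim-sum of the parts.
Combined value = 0 XOR 1 = 1.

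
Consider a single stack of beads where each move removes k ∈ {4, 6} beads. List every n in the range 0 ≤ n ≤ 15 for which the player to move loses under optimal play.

0, 1, 2, 3, 10, 11, 12, 13

Compute g(0), g(1), … for moves {4, 6}:
k:     0  1  2  3  4  5  6  7  8  9 10 11 12 13 14 15
g(k):  0  0  0  0  1  1  1  1  2  2  0  0  0  0  1  1
The P-positions (g = 0) in 0..15 are 0, 1, 2, 3, 10, 11, 12, 13.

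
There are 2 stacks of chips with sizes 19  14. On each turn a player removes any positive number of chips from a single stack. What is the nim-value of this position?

29

Nim-sum: 19 ^ 14 = 29.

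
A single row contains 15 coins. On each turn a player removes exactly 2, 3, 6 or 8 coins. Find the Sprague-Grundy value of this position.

0

Build the Grundy sequence with g(k) = mex{g(k−s) : s ∈ {2, 3, 6, 8}, s ≤ k}:
k:     0  1  2  3  4  5  6  7  8  9 10 11 12 13 14 15
g(k):  0  0  1  1  2  0  3  1  2  2  0  3  1  2  0  0
So g(15) = 0.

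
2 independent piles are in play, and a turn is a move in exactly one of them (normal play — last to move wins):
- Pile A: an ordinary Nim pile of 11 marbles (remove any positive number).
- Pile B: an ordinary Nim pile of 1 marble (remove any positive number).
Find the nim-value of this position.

10

Pile A is a plain Nim pile of size 11, so its Grundy value is 11.
Pile B is a plain Nim pile of size 1, so its Grundy value is 1.
The value of a disjunctive sum is the nim-sum of the parts.
Combined value = 11 XOR 1 = 10.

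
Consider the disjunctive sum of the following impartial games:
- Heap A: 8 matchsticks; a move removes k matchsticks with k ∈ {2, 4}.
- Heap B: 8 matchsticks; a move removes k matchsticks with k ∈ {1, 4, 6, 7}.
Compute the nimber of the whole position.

2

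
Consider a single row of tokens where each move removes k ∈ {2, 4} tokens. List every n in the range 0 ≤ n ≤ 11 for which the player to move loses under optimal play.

0, 1, 6, 7

Grundy values for subtraction set {2, 4}:
k:     0  1  2  3  4  5  6  7  8  9 10 11
g(k):  0  0  1  1  2  2  0  0  1  1  2  2
The P-positions (g = 0) in 0..11 are 0, 1, 6, 7.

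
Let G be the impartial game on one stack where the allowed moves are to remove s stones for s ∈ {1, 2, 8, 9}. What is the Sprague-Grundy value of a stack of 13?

0

Grundy values for subtraction set {1, 2, 8, 9}:
k:     0  1  2  3  4  5  6  7  8  9 10 11 12 13
g(k):  0  1  2  0  1  2  0  1  2  3  0  1  2  0
So g(13) = 0.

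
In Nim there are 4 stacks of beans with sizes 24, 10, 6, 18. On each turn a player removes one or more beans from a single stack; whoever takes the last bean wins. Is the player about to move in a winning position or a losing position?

In binary:
  11000  (24)
  01010  (10)
  00110  (6)
  10010  (18)
  -----
  00110  (6)
The nim-sum is 6 ≠ 0, so this is an N-position: the player to move can win.

Winning position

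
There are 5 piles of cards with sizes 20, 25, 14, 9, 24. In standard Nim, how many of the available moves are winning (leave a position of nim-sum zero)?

3

Nim-sum: 20 ^ 25 ^ 14 ^ 9 ^ 24 = 18.
The overall nim-sum is X = 18. A pile of size p has a winning move iff p XOR X < p (reduce it to p XOR X).
  20: 20 XOR 18 = 6 < 20 — winning move (to 6).
  25: 25 XOR 18 = 11 < 25 — winning move (to 11).
  14: 14 XOR 18 = 28 ≥ 14 — no move.
  9: 9 XOR 18 = 27 ≥ 9 — no move.
  24: 24 XOR 18 = 10 < 24 — winning move (to 10).
That gives 3 winning moves.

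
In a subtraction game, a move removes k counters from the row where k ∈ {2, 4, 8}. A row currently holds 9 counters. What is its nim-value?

1

Build the Grundy sequence with g(k) = mex{g(k−s) : s ∈ {2, 4, 8}, s ≤ k}:
k:     0  1  2  3  4  5  6  7  8  9
g(k):  0  0  1  1  2  2  0  0  1  1
So g(9) = 1.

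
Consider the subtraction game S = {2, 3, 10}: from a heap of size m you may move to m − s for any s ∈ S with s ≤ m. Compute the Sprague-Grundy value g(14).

Grundy values for subtraction set {2, 3, 10}:
k:     0  1  2  3  4  5  6  7  8  9 10 11 12 13 14
g(k):  0  0  1  1  2  0  0  1  1  2  2  3  0  0  1
So g(14) = 1.

1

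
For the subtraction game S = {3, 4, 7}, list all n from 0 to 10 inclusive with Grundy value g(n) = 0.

0, 1, 2, 10

Grundy values for subtraction set {3, 4, 7}:
k:     0  1  2  3  4  5  6  7  8  9 10
g(k):  0  0  0  1  1  1  2  2  2  3  0
The P-positions (g = 0) in 0..10 are 0, 1, 2, 10.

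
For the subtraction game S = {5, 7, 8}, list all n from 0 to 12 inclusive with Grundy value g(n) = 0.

Compute g(0), g(1), … for moves {5, 7, 8}:
g(0) = mex{} = 0
g(1) = mex{} = 0
g(2) = mex{} = 0
g(3) = mex{} = 0
g(4) = mex{} = 0
g(5) = mex{0} = 1
g(6) = mex{0} = 1
g(7) = mex{0} = 1
g(8) = mex{0} = 1
g(9) = mex{0} = 1
g(10) = mex{0,1} = 2
g(11) = mex{0,1} = 2
g(12) = mex{0,1} = 2
The P-positions (g = 0) in 0..12 are 0, 1, 2, 3, 4.

0, 1, 2, 3, 4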